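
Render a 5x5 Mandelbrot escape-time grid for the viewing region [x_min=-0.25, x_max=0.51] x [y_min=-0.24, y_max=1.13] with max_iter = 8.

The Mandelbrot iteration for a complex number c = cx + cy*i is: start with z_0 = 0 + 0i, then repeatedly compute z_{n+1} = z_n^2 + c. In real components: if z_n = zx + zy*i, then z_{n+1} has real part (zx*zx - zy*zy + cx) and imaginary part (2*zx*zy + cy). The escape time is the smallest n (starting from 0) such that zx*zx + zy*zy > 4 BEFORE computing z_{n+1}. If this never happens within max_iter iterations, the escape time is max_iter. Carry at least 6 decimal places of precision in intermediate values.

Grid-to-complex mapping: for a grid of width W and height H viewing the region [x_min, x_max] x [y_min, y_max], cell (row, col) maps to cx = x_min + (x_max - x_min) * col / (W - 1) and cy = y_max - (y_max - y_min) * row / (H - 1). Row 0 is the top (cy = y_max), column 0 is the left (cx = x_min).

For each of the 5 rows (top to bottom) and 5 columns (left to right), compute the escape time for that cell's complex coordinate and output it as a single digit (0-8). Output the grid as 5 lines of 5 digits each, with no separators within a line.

Answer: 44322
88653
88885
88885
88885

Derivation:
(row=0, col=0): c = -0.2500 + 1.1300i → escape time 4
(row=0, col=1): c = -0.0600 + 1.1300i → escape time 4
(row=0, col=2): c = 0.1300 + 1.1300i → escape time 3
(row=0, col=3): c = 0.3200 + 1.1300i → escape time 2
(row=0, col=4): c = 0.5100 + 1.1300i → escape time 2
(row=1, col=0): c = -0.2500 + 0.7875i → escape time 8
(row=1, col=1): c = -0.0600 + 0.7875i → escape time 8
(row=1, col=2): c = 0.1300 + 0.7875i → escape time 6
(row=1, col=3): c = 0.3200 + 0.7875i → escape time 5
(row=1, col=4): c = 0.5100 + 0.7875i → escape time 3
(row=2, col=0): c = -0.2500 + 0.4450i → escape time 8
(row=2, col=1): c = -0.0600 + 0.4450i → escape time 8
(row=2, col=2): c = 0.1300 + 0.4450i → escape time 8
(row=2, col=3): c = 0.3200 + 0.4450i → escape time 8
(row=2, col=4): c = 0.5100 + 0.4450i → escape time 5
(row=3, col=0): c = -0.2500 + 0.1025i → escape time 8
(row=3, col=1): c = -0.0600 + 0.1025i → escape time 8
(row=3, col=2): c = 0.1300 + 0.1025i → escape time 8
(row=3, col=3): c = 0.3200 + 0.1025i → escape time 8
(row=3, col=4): c = 0.5100 + 0.1025i → escape time 5
(row=4, col=0): c = -0.2500 + -0.2400i → escape time 8
(row=4, col=1): c = -0.0600 + -0.2400i → escape time 8
(row=4, col=2): c = 0.1300 + -0.2400i → escape time 8
(row=4, col=3): c = 0.3200 + -0.2400i → escape time 8
(row=4, col=4): c = 0.5100 + -0.2400i → escape time 5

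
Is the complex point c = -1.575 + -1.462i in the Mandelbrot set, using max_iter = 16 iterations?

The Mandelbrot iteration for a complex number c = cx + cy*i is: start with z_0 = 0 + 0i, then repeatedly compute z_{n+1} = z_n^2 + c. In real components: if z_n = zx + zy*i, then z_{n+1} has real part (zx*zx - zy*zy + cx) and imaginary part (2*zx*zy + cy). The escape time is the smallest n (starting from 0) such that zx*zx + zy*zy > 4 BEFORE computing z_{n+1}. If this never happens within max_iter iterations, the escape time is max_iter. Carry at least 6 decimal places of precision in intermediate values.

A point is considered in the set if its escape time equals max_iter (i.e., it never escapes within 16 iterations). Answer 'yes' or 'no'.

Answer: no

Derivation:
z_0 = 0 + 0i, c = -1.5750 + -1.4620i
Iter 1: z = -1.5750 + -1.4620i, |z|^2 = 4.6181
Escaped at iteration 1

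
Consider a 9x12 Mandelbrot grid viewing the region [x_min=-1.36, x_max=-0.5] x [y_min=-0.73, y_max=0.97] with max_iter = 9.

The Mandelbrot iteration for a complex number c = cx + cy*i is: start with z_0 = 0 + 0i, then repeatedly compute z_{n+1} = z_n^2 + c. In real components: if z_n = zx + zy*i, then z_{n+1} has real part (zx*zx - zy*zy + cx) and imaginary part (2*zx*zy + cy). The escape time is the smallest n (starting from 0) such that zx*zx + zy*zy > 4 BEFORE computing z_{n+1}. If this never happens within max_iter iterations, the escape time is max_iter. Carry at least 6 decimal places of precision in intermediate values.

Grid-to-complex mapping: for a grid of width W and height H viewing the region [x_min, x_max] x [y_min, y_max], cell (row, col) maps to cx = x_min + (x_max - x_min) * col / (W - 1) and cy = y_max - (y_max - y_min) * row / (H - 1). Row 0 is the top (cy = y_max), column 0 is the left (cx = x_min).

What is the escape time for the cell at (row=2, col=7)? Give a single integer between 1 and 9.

z_0 = 0 + 0i, c = -0.6075 + 0.6609i
Iter 1: z = -0.6075 + 0.6609i, |z|^2 = 0.8059
Iter 2: z = -0.6752 + -0.1421i, |z|^2 = 0.4761
Iter 3: z = -0.1717 + 0.8528i, |z|^2 = 0.7568
Iter 4: z = -1.3053 + 0.3680i, |z|^2 = 1.8392
Iter 5: z = 0.9609 + -0.2998i, |z|^2 = 1.0131
Iter 6: z = 0.2259 + 0.0848i, |z|^2 = 0.0582
Iter 7: z = -0.5637 + 0.6992i, |z|^2 = 0.8067
Iter 8: z = -0.7787 + -0.1274i, |z|^2 = 0.6226

Answer: 9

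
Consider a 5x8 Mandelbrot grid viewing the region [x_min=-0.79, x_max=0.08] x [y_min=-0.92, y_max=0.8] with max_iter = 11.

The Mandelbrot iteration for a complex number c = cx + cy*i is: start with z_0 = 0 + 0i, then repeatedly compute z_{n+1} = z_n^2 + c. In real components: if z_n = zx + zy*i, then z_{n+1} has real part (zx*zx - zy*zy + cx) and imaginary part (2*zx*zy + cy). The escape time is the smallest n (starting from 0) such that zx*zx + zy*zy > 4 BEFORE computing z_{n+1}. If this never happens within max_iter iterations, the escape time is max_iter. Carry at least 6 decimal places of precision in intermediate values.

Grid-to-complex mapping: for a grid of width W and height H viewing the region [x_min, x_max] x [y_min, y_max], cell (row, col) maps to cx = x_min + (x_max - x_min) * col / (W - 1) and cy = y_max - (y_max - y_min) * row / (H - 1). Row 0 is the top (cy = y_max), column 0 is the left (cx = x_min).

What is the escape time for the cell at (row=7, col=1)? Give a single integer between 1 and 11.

z_0 = 0 + 0i, c = -0.5725 + -0.9200i
Iter 1: z = -0.5725 + -0.9200i, |z|^2 = 1.1742
Iter 2: z = -1.0911 + 0.1334i, |z|^2 = 1.2084
Iter 3: z = 0.6003 + -1.2111i, |z|^2 = 1.8272
Iter 4: z = -1.6789 + -2.3741i, |z|^2 = 8.4550
Escaped at iteration 4

Answer: 4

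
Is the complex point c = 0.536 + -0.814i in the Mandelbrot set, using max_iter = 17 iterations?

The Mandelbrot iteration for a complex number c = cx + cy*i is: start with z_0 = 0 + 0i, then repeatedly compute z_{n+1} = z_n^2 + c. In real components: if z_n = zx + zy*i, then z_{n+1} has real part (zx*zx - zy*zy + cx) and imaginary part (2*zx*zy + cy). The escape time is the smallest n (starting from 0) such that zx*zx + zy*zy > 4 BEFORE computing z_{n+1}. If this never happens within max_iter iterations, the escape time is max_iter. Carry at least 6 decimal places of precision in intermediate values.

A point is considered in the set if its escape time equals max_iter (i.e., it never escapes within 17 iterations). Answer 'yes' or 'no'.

Answer: no

Derivation:
z_0 = 0 + 0i, c = 0.5360 + -0.8140i
Iter 1: z = 0.5360 + -0.8140i, |z|^2 = 0.9499
Iter 2: z = 0.1607 + -1.6866i, |z|^2 = 2.8705
Iter 3: z = -2.2828 + -1.3561i, |z|^2 = 7.0502
Escaped at iteration 3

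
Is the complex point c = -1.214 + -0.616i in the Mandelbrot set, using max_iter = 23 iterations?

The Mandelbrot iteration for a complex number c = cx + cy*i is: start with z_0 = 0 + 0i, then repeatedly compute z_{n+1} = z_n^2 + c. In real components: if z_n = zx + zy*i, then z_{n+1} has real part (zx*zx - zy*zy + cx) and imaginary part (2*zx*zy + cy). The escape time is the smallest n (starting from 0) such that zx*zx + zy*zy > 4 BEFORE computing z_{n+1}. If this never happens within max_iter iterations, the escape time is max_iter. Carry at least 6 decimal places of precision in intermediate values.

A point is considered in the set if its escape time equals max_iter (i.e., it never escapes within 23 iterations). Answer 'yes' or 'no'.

z_0 = 0 + 0i, c = -1.2140 + -0.6160i
Iter 1: z = -1.2140 + -0.6160i, |z|^2 = 1.8533
Iter 2: z = -0.1197 + 0.8796i, |z|^2 = 0.7881
Iter 3: z = -1.9735 + -0.8265i, |z|^2 = 4.5777
Escaped at iteration 3

Answer: no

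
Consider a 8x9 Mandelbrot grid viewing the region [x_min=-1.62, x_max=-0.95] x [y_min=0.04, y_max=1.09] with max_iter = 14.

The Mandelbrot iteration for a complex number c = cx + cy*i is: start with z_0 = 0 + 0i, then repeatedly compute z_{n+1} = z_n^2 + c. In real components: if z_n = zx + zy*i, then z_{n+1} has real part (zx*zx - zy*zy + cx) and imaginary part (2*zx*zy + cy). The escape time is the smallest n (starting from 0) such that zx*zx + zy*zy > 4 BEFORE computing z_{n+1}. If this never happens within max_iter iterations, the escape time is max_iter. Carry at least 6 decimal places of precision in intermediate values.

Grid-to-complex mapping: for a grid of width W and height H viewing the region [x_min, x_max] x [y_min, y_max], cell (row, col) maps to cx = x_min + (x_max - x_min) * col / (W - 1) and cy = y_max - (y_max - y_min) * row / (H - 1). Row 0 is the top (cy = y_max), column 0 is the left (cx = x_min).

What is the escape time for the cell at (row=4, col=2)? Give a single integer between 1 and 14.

z_0 = 0 + 0i, c = -1.4286 + 0.5650i
Iter 1: z = -1.4286 + 0.5650i, |z|^2 = 2.3600
Iter 2: z = 0.2930 + -1.0493i, |z|^2 = 1.1869
Iter 3: z = -2.4437 + -0.0499i, |z|^2 = 5.9742
Escaped at iteration 3

Answer: 3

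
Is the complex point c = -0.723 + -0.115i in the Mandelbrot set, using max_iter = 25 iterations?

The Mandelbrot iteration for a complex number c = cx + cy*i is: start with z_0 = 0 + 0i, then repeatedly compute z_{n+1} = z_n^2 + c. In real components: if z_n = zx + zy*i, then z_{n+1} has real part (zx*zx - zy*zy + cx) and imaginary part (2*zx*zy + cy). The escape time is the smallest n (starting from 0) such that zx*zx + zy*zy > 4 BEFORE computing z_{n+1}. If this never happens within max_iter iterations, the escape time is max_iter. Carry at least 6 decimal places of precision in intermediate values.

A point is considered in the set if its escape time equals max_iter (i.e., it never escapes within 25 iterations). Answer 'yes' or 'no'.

z_0 = 0 + 0i, c = -0.7230 + -0.1150i
Iter 1: z = -0.7230 + -0.1150i, |z|^2 = 0.5360
Iter 2: z = -0.2135 + 0.0513i, |z|^2 = 0.0482
Iter 3: z = -0.6801 + -0.1369i, |z|^2 = 0.4812
Iter 4: z = -0.2793 + 0.0712i, |z|^2 = 0.0831
Iter 5: z = -0.6501 + -0.1548i, |z|^2 = 0.4466
Iter 6: z = -0.3244 + 0.0862i, |z|^2 = 0.1126
Iter 7: z = -0.6252 + -0.1709i, |z|^2 = 0.4201
Iter 8: z = -0.3613 + 0.0987i, |z|^2 = 0.1403
Iter 9: z = -0.6022 + -0.1864i, |z|^2 = 0.3974
Iter 10: z = -0.3951 + 0.1094i, |z|^2 = 0.1681
Iter 11: z = -0.5789 + -0.2015i, |z|^2 = 0.3757
Iter 12: z = -0.4285 + 0.1183i, |z|^2 = 0.1976
Iter 13: z = -0.5534 + -0.2164i, |z|^2 = 0.3531
Iter 14: z = -0.4636 + 0.1245i, |z|^2 = 0.2304
Iter 15: z = -0.5236 + -0.2304i, |z|^2 = 0.3272
Iter 16: z = -0.5019 + 0.1263i, |z|^2 = 0.2679
Iter 17: z = -0.4870 + -0.2417i, |z|^2 = 0.2956
Iter 18: z = -0.5443 + 0.1205i, |z|^2 = 0.3107
Iter 19: z = -0.4413 + -0.2461i, |z|^2 = 0.2553
Iter 20: z = -0.5888 + 0.1022i, |z|^2 = 0.3572
Iter 21: z = -0.3867 + -0.2354i, |z|^2 = 0.2050
Iter 22: z = -0.6289 + 0.0671i, |z|^2 = 0.4000
Iter 23: z = -0.3320 + -0.1994i, |z|^2 = 0.1500
Iter 24: z = -0.6525 + 0.0174i, |z|^2 = 0.4261
Did not escape in 25 iterations → in set

Answer: yes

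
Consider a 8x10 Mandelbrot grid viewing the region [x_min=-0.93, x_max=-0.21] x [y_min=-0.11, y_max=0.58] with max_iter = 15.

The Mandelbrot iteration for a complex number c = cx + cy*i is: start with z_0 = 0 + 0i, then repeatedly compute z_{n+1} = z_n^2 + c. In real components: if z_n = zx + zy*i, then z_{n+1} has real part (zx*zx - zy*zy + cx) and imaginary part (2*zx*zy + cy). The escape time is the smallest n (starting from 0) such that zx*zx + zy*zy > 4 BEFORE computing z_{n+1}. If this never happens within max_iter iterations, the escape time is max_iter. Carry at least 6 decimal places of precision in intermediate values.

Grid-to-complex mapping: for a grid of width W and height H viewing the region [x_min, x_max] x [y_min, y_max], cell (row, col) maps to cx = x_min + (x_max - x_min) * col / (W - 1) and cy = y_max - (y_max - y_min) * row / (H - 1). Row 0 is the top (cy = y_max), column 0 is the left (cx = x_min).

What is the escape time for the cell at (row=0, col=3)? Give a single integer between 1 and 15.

z_0 = 0 + 0i, c = -0.6214 + 0.5800i
Iter 1: z = -0.6214 + 0.5800i, |z|^2 = 0.7226
Iter 2: z = -0.5717 + -0.1409i, |z|^2 = 0.3466
Iter 3: z = -0.3145 + 0.7410i, |z|^2 = 0.6480
Iter 4: z = -1.0717 + 0.1139i, |z|^2 = 1.1615
Iter 5: z = 0.5141 + 0.3358i, |z|^2 = 0.3771
Iter 6: z = -0.4699 + 0.9253i, |z|^2 = 1.0770
Iter 7: z = -1.2568 + -0.2897i, |z|^2 = 1.6634
Iter 8: z = 0.8742 + 1.3081i, |z|^2 = 2.4752
Iter 9: z = -1.5684 + 2.8669i, |z|^2 = 10.6792
Escaped at iteration 9

Answer: 9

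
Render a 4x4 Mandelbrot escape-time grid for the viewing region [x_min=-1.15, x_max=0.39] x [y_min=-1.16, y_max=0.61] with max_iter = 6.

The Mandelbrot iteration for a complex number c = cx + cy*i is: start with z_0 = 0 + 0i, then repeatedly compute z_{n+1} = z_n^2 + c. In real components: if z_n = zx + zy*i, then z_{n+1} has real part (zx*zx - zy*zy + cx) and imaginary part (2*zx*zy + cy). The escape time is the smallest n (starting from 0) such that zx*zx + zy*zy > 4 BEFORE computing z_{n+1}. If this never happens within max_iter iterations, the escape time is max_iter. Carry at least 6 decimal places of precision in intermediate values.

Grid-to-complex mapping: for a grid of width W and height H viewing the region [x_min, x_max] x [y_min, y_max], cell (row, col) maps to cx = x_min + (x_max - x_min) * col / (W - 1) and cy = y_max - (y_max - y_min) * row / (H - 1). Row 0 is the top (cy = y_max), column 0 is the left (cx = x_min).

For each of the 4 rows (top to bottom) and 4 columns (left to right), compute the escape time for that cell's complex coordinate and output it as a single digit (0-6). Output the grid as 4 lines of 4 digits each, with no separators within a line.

Answer: 4666
6666
4666
3342

Derivation:
(row=0, col=0): c = -1.1500 + 0.6100i → escape time 4
(row=0, col=1): c = -0.6367 + 0.6100i → escape time 6
(row=0, col=2): c = -0.1233 + 0.6100i → escape time 6
(row=0, col=3): c = 0.3900 + 0.6100i → escape time 6
(row=1, col=0): c = -1.1500 + 0.0200i → escape time 6
(row=1, col=1): c = -0.6367 + 0.0200i → escape time 6
(row=1, col=2): c = -0.1233 + 0.0200i → escape time 6
(row=1, col=3): c = 0.3900 + 0.0200i → escape time 6
(row=2, col=0): c = -1.1500 + -0.5700i → escape time 4
(row=2, col=1): c = -0.6367 + -0.5700i → escape time 6
(row=2, col=2): c = -0.1233 + -0.5700i → escape time 6
(row=2, col=3): c = 0.3900 + -0.5700i → escape time 6
(row=3, col=0): c = -1.1500 + -1.1600i → escape time 3
(row=3, col=1): c = -0.6367 + -1.1600i → escape time 3
(row=3, col=2): c = -0.1233 + -1.1600i → escape time 4
(row=3, col=3): c = 0.3900 + -1.1600i → escape time 2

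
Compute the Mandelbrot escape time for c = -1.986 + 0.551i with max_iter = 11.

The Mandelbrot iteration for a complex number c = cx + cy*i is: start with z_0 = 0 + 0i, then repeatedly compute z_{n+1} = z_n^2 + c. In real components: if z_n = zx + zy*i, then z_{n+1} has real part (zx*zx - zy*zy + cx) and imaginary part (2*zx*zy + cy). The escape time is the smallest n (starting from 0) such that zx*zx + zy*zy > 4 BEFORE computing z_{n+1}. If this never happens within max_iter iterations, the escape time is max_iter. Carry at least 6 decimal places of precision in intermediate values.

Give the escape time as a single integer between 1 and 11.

z_0 = 0 + 0i, c = -1.9860 + 0.5510i
Iter 1: z = -1.9860 + 0.5510i, |z|^2 = 4.2478
Escaped at iteration 1

Answer: 1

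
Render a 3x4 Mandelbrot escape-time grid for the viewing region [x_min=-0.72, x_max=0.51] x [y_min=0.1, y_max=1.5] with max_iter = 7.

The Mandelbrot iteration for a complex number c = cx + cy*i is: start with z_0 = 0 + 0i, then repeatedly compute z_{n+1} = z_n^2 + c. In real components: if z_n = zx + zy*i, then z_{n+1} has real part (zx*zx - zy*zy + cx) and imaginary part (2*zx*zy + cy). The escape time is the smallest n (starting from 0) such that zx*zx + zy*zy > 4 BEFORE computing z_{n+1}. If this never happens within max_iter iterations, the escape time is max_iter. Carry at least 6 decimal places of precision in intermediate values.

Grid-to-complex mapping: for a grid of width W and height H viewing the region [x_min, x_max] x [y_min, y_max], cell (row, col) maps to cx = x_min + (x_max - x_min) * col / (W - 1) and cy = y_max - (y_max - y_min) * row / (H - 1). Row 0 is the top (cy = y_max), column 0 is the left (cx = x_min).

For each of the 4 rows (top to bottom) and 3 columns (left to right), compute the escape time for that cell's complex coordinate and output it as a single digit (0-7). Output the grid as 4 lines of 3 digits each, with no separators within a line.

(row=0, col=0): c = -0.7200 + 1.5000i → escape time 2
(row=0, col=1): c = -0.1050 + 1.5000i → escape time 2
(row=0, col=2): c = 0.5100 + 1.5000i → escape time 2
(row=1, col=0): c = -0.7200 + 1.0333i → escape time 3
(row=1, col=1): c = -0.1050 + 1.0333i → escape time 7
(row=1, col=2): c = 0.5100 + 1.0333i → escape time 2
(row=2, col=0): c = -0.7200 + 0.5667i → escape time 6
(row=2, col=1): c = -0.1050 + 0.5667i → escape time 7
(row=2, col=2): c = 0.5100 + 0.5667i → escape time 4
(row=3, col=0): c = -0.7200 + 0.1000i → escape time 7
(row=3, col=1): c = -0.1050 + 0.1000i → escape time 7
(row=3, col=2): c = 0.5100 + 0.1000i → escape time 5

Answer: 222
372
674
775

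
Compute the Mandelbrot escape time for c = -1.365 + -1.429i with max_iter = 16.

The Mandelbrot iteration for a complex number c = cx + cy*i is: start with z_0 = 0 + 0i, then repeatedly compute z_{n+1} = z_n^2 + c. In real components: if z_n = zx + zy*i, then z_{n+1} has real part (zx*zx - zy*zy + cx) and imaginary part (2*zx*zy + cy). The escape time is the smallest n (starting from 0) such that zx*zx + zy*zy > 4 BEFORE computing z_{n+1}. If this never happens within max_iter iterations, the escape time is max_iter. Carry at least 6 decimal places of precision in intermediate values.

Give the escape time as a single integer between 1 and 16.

z_0 = 0 + 0i, c = -1.3650 + -1.4290i
Iter 1: z = -1.3650 + -1.4290i, |z|^2 = 3.9053
Iter 2: z = -1.5438 + 2.4722i, |z|^2 = 8.4950
Escaped at iteration 2

Answer: 2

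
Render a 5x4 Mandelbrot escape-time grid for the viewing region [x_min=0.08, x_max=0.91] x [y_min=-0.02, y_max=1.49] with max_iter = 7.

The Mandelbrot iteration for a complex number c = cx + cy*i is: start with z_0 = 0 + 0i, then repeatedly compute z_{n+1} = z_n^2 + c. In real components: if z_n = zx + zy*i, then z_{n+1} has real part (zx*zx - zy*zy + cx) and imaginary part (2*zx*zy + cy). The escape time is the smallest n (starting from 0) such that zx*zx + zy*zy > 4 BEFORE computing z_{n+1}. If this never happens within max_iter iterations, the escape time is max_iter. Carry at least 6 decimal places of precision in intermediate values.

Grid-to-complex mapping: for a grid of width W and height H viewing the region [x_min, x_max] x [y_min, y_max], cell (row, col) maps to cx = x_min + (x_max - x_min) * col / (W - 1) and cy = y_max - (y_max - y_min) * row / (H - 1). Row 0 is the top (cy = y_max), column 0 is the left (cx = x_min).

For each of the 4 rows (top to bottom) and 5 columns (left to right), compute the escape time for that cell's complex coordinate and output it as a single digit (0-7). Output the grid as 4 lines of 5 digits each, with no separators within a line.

Answer: 22222
44322
77532
77533

Derivation:
(row=0, col=0): c = 0.0800 + 1.4900i → escape time 2
(row=0, col=1): c = 0.2875 + 1.4900i → escape time 2
(row=0, col=2): c = 0.4950 + 1.4900i → escape time 2
(row=0, col=3): c = 0.7025 + 1.4900i → escape time 2
(row=0, col=4): c = 0.9100 + 1.4900i → escape time 2
(row=1, col=0): c = 0.0800 + 0.9867i → escape time 4
(row=1, col=1): c = 0.2875 + 0.9867i → escape time 4
(row=1, col=2): c = 0.4950 + 0.9867i → escape time 3
(row=1, col=3): c = 0.7025 + 0.9867i → escape time 2
(row=1, col=4): c = 0.9100 + 0.9867i → escape time 2
(row=2, col=0): c = 0.0800 + 0.4833i → escape time 7
(row=2, col=1): c = 0.2875 + 0.4833i → escape time 7
(row=2, col=2): c = 0.4950 + 0.4833i → escape time 5
(row=2, col=3): c = 0.7025 + 0.4833i → escape time 3
(row=2, col=4): c = 0.9100 + 0.4833i → escape time 2
(row=3, col=0): c = 0.0800 + -0.0200i → escape time 7
(row=3, col=1): c = 0.2875 + -0.0200i → escape time 7
(row=3, col=2): c = 0.4950 + -0.0200i → escape time 5
(row=3, col=3): c = 0.7025 + -0.0200i → escape time 3
(row=3, col=4): c = 0.9100 + -0.0200i → escape time 3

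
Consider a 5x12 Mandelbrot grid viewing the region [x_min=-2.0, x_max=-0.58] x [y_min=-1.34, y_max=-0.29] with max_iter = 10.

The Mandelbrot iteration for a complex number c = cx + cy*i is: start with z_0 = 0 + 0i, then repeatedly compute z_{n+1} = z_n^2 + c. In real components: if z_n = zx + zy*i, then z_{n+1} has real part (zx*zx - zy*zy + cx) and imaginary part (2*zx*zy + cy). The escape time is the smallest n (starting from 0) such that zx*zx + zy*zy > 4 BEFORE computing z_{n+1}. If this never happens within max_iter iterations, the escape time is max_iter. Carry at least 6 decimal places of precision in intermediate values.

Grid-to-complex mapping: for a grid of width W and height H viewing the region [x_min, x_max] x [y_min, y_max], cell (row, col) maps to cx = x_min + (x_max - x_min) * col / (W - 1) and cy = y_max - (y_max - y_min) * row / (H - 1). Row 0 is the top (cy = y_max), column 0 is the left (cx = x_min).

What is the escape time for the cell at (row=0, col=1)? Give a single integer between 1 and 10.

Answer: 4

Derivation:
z_0 = 0 + 0i, c = -1.6450 + -0.2900i
Iter 1: z = -1.6450 + -0.2900i, |z|^2 = 2.7901
Iter 2: z = 0.9769 + 0.6641i, |z|^2 = 1.3954
Iter 3: z = -1.1316 + 1.0076i, |z|^2 = 2.2958
Iter 4: z = -1.3795 + -2.5704i, |z|^2 = 8.5100
Escaped at iteration 4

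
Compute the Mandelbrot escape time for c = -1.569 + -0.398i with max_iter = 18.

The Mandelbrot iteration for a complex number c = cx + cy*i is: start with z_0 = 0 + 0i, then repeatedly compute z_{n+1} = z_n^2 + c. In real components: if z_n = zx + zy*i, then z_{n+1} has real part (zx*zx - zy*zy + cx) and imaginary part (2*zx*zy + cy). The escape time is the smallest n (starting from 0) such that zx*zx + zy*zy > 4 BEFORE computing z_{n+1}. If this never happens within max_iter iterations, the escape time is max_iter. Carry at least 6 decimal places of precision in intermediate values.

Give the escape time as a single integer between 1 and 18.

Answer: 4

Derivation:
z_0 = 0 + 0i, c = -1.5690 + -0.3980i
Iter 1: z = -1.5690 + -0.3980i, |z|^2 = 2.6202
Iter 2: z = 0.7344 + 0.8509i, |z|^2 = 1.2634
Iter 3: z = -1.7538 + 0.8518i, |z|^2 = 3.8013
Iter 4: z = 0.7813 + -3.3856i, |z|^2 = 12.0729
Escaped at iteration 4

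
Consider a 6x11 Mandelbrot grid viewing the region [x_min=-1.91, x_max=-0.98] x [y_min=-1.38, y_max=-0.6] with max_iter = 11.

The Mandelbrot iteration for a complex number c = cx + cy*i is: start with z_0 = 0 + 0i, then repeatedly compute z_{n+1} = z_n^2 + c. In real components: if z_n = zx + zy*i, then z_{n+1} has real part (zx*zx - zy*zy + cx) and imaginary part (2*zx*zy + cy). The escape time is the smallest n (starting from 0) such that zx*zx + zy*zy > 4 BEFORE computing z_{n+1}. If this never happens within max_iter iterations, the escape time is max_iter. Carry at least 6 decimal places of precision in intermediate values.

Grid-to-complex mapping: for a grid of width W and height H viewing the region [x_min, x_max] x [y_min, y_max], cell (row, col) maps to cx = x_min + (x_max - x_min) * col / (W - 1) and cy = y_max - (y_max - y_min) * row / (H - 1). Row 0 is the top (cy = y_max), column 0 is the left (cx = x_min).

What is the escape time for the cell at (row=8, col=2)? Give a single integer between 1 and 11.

Answer: 2

Derivation:
z_0 = 0 + 0i, c = -1.5380 + -1.2240i
Iter 1: z = -1.5380 + -1.2240i, |z|^2 = 3.8636
Iter 2: z = -0.6707 + 2.5410i, |z|^2 = 6.9067
Escaped at iteration 2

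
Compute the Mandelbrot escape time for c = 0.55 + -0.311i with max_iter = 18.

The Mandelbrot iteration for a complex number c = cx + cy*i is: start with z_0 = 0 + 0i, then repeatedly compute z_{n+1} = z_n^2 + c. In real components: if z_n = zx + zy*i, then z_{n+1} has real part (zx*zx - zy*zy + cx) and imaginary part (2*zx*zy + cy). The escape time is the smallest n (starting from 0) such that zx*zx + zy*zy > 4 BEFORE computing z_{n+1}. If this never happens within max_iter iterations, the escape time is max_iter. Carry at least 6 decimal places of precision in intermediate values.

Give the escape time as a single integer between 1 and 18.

z_0 = 0 + 0i, c = 0.5500 + -0.3110i
Iter 1: z = 0.5500 + -0.3110i, |z|^2 = 0.3992
Iter 2: z = 0.7558 + -0.6531i, |z|^2 = 0.9977
Iter 3: z = 0.6947 + -1.2982i, |z|^2 = 2.1679
Iter 4: z = -0.6528 + -2.1146i, |z|^2 = 4.8977
Escaped at iteration 4

Answer: 4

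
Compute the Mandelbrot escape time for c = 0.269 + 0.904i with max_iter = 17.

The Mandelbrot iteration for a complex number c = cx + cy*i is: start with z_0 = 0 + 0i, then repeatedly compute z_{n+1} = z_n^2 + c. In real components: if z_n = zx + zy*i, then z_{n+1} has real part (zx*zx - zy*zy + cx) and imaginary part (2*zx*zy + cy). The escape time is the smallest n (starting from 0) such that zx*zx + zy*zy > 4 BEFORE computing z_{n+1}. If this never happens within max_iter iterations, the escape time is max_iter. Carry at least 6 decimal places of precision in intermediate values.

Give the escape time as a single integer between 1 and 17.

z_0 = 0 + 0i, c = 0.2690 + 0.9040i
Iter 1: z = 0.2690 + 0.9040i, |z|^2 = 0.8896
Iter 2: z = -0.4759 + 1.3904i, |z|^2 = 2.1595
Iter 3: z = -1.4376 + -0.4192i, |z|^2 = 2.2425
Iter 4: z = 2.1601 + 2.1094i, |z|^2 = 9.1153
Escaped at iteration 4

Answer: 4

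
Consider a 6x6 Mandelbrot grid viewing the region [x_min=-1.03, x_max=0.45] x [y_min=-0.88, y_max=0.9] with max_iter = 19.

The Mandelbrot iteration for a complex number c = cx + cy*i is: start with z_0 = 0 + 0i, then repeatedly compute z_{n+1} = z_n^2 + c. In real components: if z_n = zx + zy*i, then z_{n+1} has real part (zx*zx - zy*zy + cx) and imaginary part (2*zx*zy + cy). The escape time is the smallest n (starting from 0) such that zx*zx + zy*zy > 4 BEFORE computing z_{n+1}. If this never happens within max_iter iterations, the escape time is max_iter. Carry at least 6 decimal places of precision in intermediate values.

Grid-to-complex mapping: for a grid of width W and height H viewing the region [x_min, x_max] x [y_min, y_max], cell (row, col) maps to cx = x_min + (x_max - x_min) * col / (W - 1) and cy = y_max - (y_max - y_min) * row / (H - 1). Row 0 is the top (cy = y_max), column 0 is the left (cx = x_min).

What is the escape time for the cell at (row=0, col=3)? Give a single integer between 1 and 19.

z_0 = 0 + 0i, c = -0.1420 + 0.9000i
Iter 1: z = -0.1420 + 0.9000i, |z|^2 = 0.8302
Iter 2: z = -0.9318 + 0.6444i, |z|^2 = 1.2836
Iter 3: z = 0.3111 + -0.3010i, |z|^2 = 0.1873
Iter 4: z = -0.1358 + 0.7128i, |z|^2 = 0.5265
Iter 5: z = -0.6316 + 0.7064i, |z|^2 = 0.8979
Iter 6: z = -0.2421 + 0.0077i, |z|^2 = 0.0587
Iter 7: z = -0.0835 + 0.8963i, |z|^2 = 0.8103
Iter 8: z = -0.9384 + 0.7504i, |z|^2 = 1.4436
Iter 9: z = 0.1754 + -0.5083i, |z|^2 = 0.2891
Iter 10: z = -0.3696 + 0.7217i, |z|^2 = 0.6574
Iter 11: z = -0.5262 + 0.3665i, |z|^2 = 0.4113
Iter 12: z = 0.0006 + 0.5142i, |z|^2 = 0.2644
Iter 13: z = -0.4064 + 0.9006i, |z|^2 = 0.9763
Iter 14: z = -0.7879 + 0.1679i, |z|^2 = 0.6489
Iter 15: z = 0.4506 + 0.6354i, |z|^2 = 0.6067
Iter 16: z = -0.3427 + 1.4726i, |z|^2 = 2.2860
Iter 17: z = -2.1930 + -0.1094i, |z|^2 = 4.8213
Escaped at iteration 17

Answer: 17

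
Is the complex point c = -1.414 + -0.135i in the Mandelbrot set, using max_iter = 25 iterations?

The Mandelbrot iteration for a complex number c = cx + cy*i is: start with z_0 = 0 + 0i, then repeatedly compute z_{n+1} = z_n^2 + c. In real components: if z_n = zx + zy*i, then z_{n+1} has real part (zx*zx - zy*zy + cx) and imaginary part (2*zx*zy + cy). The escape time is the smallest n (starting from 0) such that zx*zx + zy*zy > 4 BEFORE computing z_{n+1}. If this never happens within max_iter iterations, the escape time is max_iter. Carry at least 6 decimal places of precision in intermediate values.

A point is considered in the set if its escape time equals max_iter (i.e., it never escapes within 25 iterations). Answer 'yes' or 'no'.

z_0 = 0 + 0i, c = -1.4140 + -0.1350i
Iter 1: z = -1.4140 + -0.1350i, |z|^2 = 2.0176
Iter 2: z = 0.5672 + 0.2468i, |z|^2 = 0.3826
Iter 3: z = -1.1532 + 0.1449i, |z|^2 = 1.3509
Iter 4: z = -0.1051 + -0.4693i, |z|^2 = 0.2313
Iter 5: z = -1.6232 + -0.0364i, |z|^2 = 2.6360
Iter 6: z = 1.2194 + -0.0170i, |z|^2 = 1.4872
Iter 7: z = 0.0726 + -0.1763i, |z|^2 = 0.0364
Iter 8: z = -1.4398 + -0.1606i, |z|^2 = 2.0989
Iter 9: z = 0.6333 + 0.3275i, |z|^2 = 0.5083
Iter 10: z = -1.1202 + 0.2798i, |z|^2 = 1.3331
Iter 11: z = -0.2375 + -0.7619i, |z|^2 = 0.6369
Iter 12: z = -1.9380 + 0.2269i, |z|^2 = 3.8075
Iter 13: z = 2.2905 + -1.0145i, |z|^2 = 6.2756
Escaped at iteration 13

Answer: no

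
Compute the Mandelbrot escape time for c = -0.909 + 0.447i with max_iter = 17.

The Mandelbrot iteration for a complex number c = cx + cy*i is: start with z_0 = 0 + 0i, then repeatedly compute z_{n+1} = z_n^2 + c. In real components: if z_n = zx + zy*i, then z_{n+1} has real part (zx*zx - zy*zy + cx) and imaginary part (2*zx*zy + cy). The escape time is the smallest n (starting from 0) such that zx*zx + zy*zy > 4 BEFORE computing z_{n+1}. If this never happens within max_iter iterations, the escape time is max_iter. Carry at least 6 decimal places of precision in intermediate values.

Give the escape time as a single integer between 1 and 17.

Answer: 6

Derivation:
z_0 = 0 + 0i, c = -0.9090 + 0.4470i
Iter 1: z = -0.9090 + 0.4470i, |z|^2 = 1.0261
Iter 2: z = -0.2825 + -0.3656i, |z|^2 = 0.2135
Iter 3: z = -0.9629 + 0.6536i, |z|^2 = 1.3543
Iter 4: z = -0.4091 + -0.8117i, |z|^2 = 0.8262
Iter 5: z = -1.4005 + 1.1111i, |z|^2 = 3.1959
Iter 6: z = -0.1821 + -2.6652i, |z|^2 = 7.1362
Escaped at iteration 6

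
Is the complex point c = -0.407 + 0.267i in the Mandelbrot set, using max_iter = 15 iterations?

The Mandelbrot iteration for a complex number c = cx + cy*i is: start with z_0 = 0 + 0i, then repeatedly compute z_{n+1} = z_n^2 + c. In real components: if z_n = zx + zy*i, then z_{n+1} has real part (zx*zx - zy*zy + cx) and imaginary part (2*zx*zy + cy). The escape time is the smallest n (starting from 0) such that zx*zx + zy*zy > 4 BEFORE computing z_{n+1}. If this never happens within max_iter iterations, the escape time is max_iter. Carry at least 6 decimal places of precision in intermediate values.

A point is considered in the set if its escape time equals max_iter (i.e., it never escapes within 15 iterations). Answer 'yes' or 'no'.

Answer: yes

Derivation:
z_0 = 0 + 0i, c = -0.4070 + 0.2670i
Iter 1: z = -0.4070 + 0.2670i, |z|^2 = 0.2369
Iter 2: z = -0.3126 + 0.0497i, |z|^2 = 0.1002
Iter 3: z = -0.3117 + 0.2359i, |z|^2 = 0.1528
Iter 4: z = -0.3655 + 0.1199i, |z|^2 = 0.1480
Iter 5: z = -0.2878 + 0.1794i, |z|^2 = 0.1150
Iter 6: z = -0.3563 + 0.1638i, |z|^2 = 0.1538
Iter 7: z = -0.3068 + 0.1503i, |z|^2 = 0.1167
Iter 8: z = -0.3354 + 0.1748i, |z|^2 = 0.1431
Iter 9: z = -0.3250 + 0.1497i, |z|^2 = 0.1281
Iter 10: z = -0.3238 + 0.1697i, |z|^2 = 0.1336
Iter 11: z = -0.3309 + 0.1571i, |z|^2 = 0.1342
Iter 12: z = -0.3222 + 0.1630i, |z|^2 = 0.1304
Iter 13: z = -0.3298 + 0.1620i, |z|^2 = 0.1350
Iter 14: z = -0.3245 + 0.1602i, |z|^2 = 0.1309
Did not escape in 15 iterations → in set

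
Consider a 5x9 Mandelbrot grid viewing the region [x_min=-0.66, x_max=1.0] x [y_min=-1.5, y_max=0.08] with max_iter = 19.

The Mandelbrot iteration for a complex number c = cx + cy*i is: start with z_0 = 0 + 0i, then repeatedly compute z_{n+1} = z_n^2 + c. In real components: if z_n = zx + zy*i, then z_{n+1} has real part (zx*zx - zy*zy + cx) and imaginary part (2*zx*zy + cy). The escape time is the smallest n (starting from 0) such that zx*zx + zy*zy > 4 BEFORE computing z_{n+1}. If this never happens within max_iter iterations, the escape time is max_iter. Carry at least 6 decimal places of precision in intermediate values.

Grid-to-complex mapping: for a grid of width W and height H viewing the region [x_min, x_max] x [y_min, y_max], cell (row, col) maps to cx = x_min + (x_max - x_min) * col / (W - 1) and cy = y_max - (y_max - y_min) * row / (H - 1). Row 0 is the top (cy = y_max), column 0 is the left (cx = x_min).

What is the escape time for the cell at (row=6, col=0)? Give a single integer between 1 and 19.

Answer: 3

Derivation:
z_0 = 0 + 0i, c = -0.6600 + -1.1050i
Iter 1: z = -0.6600 + -1.1050i, |z|^2 = 1.6566
Iter 2: z = -1.4454 + 0.3536i, |z|^2 = 2.2143
Iter 3: z = 1.3042 + -2.1272i, |z|^2 = 6.2260
Escaped at iteration 3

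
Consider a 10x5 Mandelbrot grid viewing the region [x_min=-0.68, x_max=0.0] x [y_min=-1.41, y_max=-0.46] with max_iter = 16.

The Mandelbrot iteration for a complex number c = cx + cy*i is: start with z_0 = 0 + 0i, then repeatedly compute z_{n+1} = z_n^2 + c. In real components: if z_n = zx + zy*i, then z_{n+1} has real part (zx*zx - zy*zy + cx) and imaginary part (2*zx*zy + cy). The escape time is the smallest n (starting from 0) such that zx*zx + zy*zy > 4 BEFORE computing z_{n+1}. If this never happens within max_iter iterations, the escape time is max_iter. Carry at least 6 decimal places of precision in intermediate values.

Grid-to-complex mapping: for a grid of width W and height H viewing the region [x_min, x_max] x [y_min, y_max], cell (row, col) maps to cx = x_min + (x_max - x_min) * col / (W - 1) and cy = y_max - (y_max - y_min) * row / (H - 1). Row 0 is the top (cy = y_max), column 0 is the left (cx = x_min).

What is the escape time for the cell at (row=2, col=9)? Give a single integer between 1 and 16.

Answer: 7

Derivation:
z_0 = 0 + 0i, c = 0.0000 + -0.9350i
Iter 1: z = 0.0000 + -0.9350i, |z|^2 = 0.8742
Iter 2: z = -0.8742 + -0.9350i, |z|^2 = 1.6385
Iter 3: z = -0.1100 + 0.6998i, |z|^2 = 0.5018
Iter 4: z = -0.4776 + -1.0889i, |z|^2 = 1.4138
Iter 5: z = -0.9576 + 0.1052i, |z|^2 = 0.9280
Iter 6: z = 0.9059 + -1.1364i, |z|^2 = 2.1120
Iter 7: z = -0.4709 + -2.9939i, |z|^2 = 9.1851
Escaped at iteration 7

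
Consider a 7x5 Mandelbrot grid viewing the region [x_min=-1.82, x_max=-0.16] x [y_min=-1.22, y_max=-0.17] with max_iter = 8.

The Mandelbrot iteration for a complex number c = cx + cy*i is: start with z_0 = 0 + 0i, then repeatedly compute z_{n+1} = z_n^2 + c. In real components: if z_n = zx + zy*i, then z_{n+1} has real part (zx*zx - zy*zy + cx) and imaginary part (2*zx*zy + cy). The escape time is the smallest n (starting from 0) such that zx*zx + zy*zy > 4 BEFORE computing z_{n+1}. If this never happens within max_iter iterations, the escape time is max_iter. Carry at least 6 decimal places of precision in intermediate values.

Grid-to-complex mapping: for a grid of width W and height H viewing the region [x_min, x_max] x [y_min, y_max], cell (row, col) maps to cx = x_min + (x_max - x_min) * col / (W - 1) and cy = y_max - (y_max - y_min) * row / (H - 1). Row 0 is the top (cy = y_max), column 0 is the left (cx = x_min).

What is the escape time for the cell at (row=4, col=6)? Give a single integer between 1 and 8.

Answer: 3

Derivation:
z_0 = 0 + 0i, c = -0.1600 + -1.2200i
Iter 1: z = -0.1600 + -1.2200i, |z|^2 = 1.5140
Iter 2: z = -1.6228 + -0.8296i, |z|^2 = 3.3217
Iter 3: z = 1.7852 + 1.4725i, |z|^2 = 5.3555
Escaped at iteration 3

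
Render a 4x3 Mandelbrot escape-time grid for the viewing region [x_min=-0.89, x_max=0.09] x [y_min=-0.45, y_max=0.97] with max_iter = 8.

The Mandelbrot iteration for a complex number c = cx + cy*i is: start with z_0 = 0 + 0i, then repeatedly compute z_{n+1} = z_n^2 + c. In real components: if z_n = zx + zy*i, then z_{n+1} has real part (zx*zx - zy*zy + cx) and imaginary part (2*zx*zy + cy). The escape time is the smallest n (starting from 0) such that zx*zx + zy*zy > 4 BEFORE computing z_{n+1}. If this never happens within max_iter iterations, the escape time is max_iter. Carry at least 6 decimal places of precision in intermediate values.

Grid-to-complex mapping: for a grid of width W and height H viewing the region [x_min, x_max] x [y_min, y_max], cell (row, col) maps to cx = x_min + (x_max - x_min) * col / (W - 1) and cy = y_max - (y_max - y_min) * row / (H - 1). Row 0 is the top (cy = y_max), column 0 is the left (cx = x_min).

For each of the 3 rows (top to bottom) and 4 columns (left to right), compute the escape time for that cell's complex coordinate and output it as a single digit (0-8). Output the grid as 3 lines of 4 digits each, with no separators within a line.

Answer: 3474
8888
6888

Derivation:
(row=0, col=0): c = -0.8900 + 0.9700i → escape time 3
(row=0, col=1): c = -0.5633 + 0.9700i → escape time 4
(row=0, col=2): c = -0.2367 + 0.9700i → escape time 7
(row=0, col=3): c = 0.0900 + 0.9700i → escape time 4
(row=1, col=0): c = -0.8900 + 0.2600i → escape time 8
(row=1, col=1): c = -0.5633 + 0.2600i → escape time 8
(row=1, col=2): c = -0.2367 + 0.2600i → escape time 8
(row=1, col=3): c = 0.0900 + 0.2600i → escape time 8
(row=2, col=0): c = -0.8900 + -0.4500i → escape time 6
(row=2, col=1): c = -0.5633 + -0.4500i → escape time 8
(row=2, col=2): c = -0.2367 + -0.4500i → escape time 8
(row=2, col=3): c = 0.0900 + -0.4500i → escape time 8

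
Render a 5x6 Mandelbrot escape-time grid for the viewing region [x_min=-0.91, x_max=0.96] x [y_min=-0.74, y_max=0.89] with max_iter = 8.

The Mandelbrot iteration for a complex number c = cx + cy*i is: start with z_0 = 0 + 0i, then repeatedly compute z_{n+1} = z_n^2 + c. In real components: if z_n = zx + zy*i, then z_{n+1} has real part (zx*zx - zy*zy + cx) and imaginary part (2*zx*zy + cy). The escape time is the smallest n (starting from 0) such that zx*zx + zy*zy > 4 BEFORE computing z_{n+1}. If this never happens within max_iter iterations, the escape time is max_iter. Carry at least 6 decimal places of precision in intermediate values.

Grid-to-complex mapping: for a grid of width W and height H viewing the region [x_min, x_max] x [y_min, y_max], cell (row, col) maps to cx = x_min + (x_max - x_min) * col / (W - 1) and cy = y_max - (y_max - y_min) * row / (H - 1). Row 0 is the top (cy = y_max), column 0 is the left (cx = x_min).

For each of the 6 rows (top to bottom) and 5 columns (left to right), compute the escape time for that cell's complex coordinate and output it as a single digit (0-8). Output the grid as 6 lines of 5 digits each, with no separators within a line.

Answer: 35732
58852
88853
88853
78852
47832

Derivation:
(row=0, col=0): c = -0.9100 + 0.8900i → escape time 3
(row=0, col=1): c = -0.4425 + 0.8900i → escape time 5
(row=0, col=2): c = 0.0250 + 0.8900i → escape time 7
(row=0, col=3): c = 0.4925 + 0.8900i → escape time 3
(row=0, col=4): c = 0.9600 + 0.8900i → escape time 2
(row=1, col=0): c = -0.9100 + 0.5640i → escape time 5
(row=1, col=1): c = -0.4425 + 0.5640i → escape time 8
(row=1, col=2): c = 0.0250 + 0.5640i → escape time 8
(row=1, col=3): c = 0.4925 + 0.5640i → escape time 5
(row=1, col=4): c = 0.9600 + 0.5640i → escape time 2
(row=2, col=0): c = -0.9100 + 0.2380i → escape time 8
(row=2, col=1): c = -0.4425 + 0.2380i → escape time 8
(row=2, col=2): c = 0.0250 + 0.2380i → escape time 8
(row=2, col=3): c = 0.4925 + 0.2380i → escape time 5
(row=2, col=4): c = 0.9600 + 0.2380i → escape time 3
(row=3, col=0): c = -0.9100 + -0.0880i → escape time 8
(row=3, col=1): c = -0.4425 + -0.0880i → escape time 8
(row=3, col=2): c = 0.0250 + -0.0880i → escape time 8
(row=3, col=3): c = 0.4925 + -0.0880i → escape time 5
(row=3, col=4): c = 0.9600 + -0.0880i → escape time 3
(row=4, col=0): c = -0.9100 + -0.4140i → escape time 7
(row=4, col=1): c = -0.4425 + -0.4140i → escape time 8
(row=4, col=2): c = 0.0250 + -0.4140i → escape time 8
(row=4, col=3): c = 0.4925 + -0.4140i → escape time 5
(row=4, col=4): c = 0.9600 + -0.4140i → escape time 2
(row=5, col=0): c = -0.9100 + -0.7400i → escape time 4
(row=5, col=1): c = -0.4425 + -0.7400i → escape time 7
(row=5, col=2): c = 0.0250 + -0.7400i → escape time 8
(row=5, col=3): c = 0.4925 + -0.7400i → escape time 3
(row=5, col=4): c = 0.9600 + -0.7400i → escape time 2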